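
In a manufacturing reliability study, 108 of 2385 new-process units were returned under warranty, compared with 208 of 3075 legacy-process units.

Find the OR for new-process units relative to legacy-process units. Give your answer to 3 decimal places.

0.654

odds, new-process units = 108/2277 = 0.04743
odds, legacy-process units = 208/2867 = 0.07255
OR = 0.04743 / 0.07255 = 0.654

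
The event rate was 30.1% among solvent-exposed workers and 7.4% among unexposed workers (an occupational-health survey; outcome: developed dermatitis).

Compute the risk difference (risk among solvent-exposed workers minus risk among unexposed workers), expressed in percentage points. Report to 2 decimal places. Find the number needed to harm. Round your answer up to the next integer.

RD = 22.70; NNH = 5

risk difference = 0.3010 − 0.0740 = 0.2270 → 22.70 percentage points
absolute risk difference = 0.227000
1 / 0.227000 = 4.405 → round up → 5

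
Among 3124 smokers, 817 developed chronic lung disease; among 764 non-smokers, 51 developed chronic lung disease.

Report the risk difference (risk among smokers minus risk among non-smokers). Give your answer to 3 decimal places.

risk, smokers = 817/3124 = 0.2615
risk, non-smokers = 51/764 = 0.0668
risk difference = 0.2615 − 0.0668 = 0.195

0.195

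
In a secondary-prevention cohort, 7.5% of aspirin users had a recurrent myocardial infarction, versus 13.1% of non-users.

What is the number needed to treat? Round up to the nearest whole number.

NNT: 18

absolute risk difference = 0.056000
1 / 0.056000 = 17.857 → round up → 18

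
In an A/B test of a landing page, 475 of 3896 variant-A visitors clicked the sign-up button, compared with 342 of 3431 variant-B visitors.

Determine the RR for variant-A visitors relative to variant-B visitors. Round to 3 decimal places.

1.223

risk, variant-A visitors = 475/3896 = 0.1219
risk, variant-B visitors = 342/3431 = 0.0997
RR = 0.1219 / 0.0997 = 1.223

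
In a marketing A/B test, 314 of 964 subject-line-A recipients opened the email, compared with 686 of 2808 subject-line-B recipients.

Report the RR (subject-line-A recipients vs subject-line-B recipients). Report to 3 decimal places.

risk, subject-line-A recipients = 314/964 = 0.3257
risk, subject-line-B recipients = 686/2808 = 0.2443
RR = 0.3257 / 0.2443 = 1.333

1.333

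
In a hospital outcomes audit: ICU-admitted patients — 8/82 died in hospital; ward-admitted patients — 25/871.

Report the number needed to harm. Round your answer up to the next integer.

risk, ICU-admitted patients = 8/82 = 0.097561
risk, ward-admitted patients = 25/871 = 0.028703
absolute risk difference = 0.068858
1 / 0.068858 = 14.523 → round up → 15

15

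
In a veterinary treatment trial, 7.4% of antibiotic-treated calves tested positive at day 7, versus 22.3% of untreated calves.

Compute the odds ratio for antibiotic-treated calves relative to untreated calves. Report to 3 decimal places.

0.278

odds, antibiotic-treated calves = 0.0740/0.9260 = 0.0799
odds, untreated calves = 0.2230/0.7770 = 0.2870
OR = 0.0799 / 0.2870 = 0.278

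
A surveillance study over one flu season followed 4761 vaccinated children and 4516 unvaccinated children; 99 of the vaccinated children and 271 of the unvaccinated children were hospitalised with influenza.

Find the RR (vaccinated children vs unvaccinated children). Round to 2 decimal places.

risk, vaccinated children = 99/4761 = 0.02079
risk, unvaccinated children = 271/4516 = 0.06001
RR = 0.02079 / 0.06001 = 0.35

RR: 0.35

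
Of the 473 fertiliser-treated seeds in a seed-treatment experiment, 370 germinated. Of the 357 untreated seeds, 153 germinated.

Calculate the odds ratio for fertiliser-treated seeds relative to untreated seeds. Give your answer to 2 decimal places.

OR ≈ 4.79

odds, fertiliser-treated seeds = 370/103 = 3.5922
odds, untreated seeds = 153/204 = 0.7500
OR = 3.5922 / 0.7500 = 4.79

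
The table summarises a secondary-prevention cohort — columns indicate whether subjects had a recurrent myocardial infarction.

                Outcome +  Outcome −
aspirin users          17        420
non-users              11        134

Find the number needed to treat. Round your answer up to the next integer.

risk, aspirin users = 17/437 = 0.038902
risk, non-users = 11/145 = 0.075862
absolute risk difference = 0.036960
1 / 0.036960 = 27.056 → round up → 28

NNT ≈ 28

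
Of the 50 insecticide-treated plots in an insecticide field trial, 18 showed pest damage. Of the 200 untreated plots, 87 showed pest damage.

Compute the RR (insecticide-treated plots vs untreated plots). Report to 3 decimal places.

risk, insecticide-treated plots = 18/50 = 0.3600
risk, untreated plots = 87/200 = 0.4350
RR = 0.3600 / 0.4350 = 0.828

RR: 0.828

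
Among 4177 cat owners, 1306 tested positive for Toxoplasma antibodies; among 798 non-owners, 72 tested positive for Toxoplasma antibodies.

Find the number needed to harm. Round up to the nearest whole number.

risk, cat owners = 1306/4177 = 0.312665
risk, non-owners = 72/798 = 0.090226
absolute risk difference = 0.222439
1 / 0.222439 = 4.496 → round up → 5

NNH ≈ 5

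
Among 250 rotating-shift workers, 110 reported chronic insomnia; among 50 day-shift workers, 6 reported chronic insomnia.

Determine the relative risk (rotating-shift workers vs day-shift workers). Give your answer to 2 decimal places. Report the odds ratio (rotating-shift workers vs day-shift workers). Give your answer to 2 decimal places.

RR = 3.67; OR = 5.76

risk, rotating-shift workers = 110/250 = 0.4400
risk, day-shift workers = 6/50 = 0.1200
RR = 0.4400 / 0.1200 = 3.67
odds, rotating-shift workers = 110/140 = 0.7857
odds, day-shift workers = 6/44 = 0.1364
OR = 0.7857 / 0.1364 = 5.76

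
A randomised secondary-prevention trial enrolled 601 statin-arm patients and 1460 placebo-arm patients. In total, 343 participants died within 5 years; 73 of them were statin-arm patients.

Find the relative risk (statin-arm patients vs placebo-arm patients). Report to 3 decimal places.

statin-arm patients without the outcome: 601 − 73 = 528
placebo-arm patients with the outcome: 343 − 73 = 270
placebo-arm patients without the outcome: 1460 − 270 = 1190
risk, statin-arm patients = 73/601 = 0.1215
risk, placebo-arm patients = 270/1460 = 0.1849
RR = 0.1215 / 0.1849 = 0.657

0.657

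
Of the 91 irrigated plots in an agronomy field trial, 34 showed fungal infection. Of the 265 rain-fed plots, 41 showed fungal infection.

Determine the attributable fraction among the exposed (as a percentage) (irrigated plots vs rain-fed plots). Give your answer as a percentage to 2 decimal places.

risk, irrigated plots = 34/91 = 0.3736
risk, rain-fed plots = 41/265 = 0.1547
AR% = (0.3736 − 0.1547) / 0.3736 = 0.5859 → 58.59%

AR%: 58.59%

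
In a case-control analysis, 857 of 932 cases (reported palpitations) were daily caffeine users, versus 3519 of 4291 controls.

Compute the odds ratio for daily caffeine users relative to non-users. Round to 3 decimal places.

OR = (857 × 772) / (3519 × 75) = 661604/263925 ≈ 2.507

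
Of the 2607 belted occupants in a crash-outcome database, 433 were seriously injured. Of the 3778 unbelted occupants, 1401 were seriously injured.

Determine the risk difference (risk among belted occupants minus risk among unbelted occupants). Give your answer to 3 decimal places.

risk, belted occupants = 433/2607 = 0.1661
risk, unbelted occupants = 1401/3778 = 0.3708
risk difference = 0.1661 − 0.3708 = -0.205

RD = -0.205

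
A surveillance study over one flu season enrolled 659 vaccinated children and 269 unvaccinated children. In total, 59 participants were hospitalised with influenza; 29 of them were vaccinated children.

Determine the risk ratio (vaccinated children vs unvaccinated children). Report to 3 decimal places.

RR: 0.395

vaccinated children without the outcome: 659 − 29 = 630
unvaccinated children with the outcome: 59 − 29 = 30
unvaccinated children without the outcome: 269 − 30 = 239
risk, vaccinated children = 29/659 = 0.04401
risk, unvaccinated children = 30/269 = 0.11152
RR = 0.04401 / 0.11152 = 0.395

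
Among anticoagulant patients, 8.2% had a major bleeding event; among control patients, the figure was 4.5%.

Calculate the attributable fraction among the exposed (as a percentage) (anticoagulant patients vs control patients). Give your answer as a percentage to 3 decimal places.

AR% = (0.08200 − 0.04500) / 0.08200 = 0.4512 → 45.122%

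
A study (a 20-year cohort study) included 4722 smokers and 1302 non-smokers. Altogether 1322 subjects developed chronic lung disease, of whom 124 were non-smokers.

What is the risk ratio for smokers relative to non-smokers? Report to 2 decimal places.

RR = 2.66

smokers with the outcome: 1322 − 124 = 1198
smokers without the outcome: 4722 − 1198 = 3524
non-smokers without the outcome: 1302 − 124 = 1178
risk, smokers = 1198/4722 = 0.2537
risk, non-smokers = 124/1302 = 0.0952
RR = 0.2537 / 0.0952 = 2.66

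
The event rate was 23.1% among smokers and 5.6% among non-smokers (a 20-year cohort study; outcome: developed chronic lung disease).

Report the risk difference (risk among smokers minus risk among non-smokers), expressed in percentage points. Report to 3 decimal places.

risk difference = 0.2310 − 0.0560 = 0.1750 → 17.500 percentage points

17.500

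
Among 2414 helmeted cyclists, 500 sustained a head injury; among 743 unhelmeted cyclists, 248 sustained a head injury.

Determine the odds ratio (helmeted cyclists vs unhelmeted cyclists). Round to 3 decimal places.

odds, helmeted cyclists = 500/1914 = 0.2612
odds, unhelmeted cyclists = 248/495 = 0.5010
OR = 0.2612 / 0.5010 = 0.521

0.521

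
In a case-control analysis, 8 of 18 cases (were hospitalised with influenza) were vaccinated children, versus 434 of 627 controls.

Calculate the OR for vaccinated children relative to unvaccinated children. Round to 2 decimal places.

OR = 0.36

odds, vaccinated children = 8/434 = 0.01843
odds, unvaccinated children = 10/193 = 0.05181
OR = 0.01843 / 0.05181 = 0.36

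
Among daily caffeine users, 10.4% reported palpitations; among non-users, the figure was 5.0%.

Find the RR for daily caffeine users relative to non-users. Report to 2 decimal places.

RR = 0.1040 / 0.0500 = 2.08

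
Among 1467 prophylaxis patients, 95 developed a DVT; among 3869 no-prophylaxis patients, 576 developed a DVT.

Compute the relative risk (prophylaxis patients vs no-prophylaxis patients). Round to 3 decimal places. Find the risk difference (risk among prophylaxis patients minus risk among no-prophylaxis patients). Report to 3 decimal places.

RR = 0.435; RD = -0.084

risk, prophylaxis patients = 95/1467 = 0.0648
risk, no-prophylaxis patients = 576/3869 = 0.1489
RR = 0.0648 / 0.1489 = 0.435
risk difference = 0.0648 − 0.1489 = -0.084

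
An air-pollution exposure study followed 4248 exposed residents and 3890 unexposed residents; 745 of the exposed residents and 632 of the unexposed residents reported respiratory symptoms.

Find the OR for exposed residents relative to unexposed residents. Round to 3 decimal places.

OR = 1.096

odds, exposed residents = 745/3503 = 0.2127
odds, unexposed residents = 632/3258 = 0.1940
OR = 0.2127 / 0.1940 = 1.096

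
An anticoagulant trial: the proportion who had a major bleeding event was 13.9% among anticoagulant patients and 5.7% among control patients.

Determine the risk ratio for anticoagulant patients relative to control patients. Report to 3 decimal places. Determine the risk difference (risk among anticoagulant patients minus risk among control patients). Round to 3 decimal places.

RR = 0.1390 / 0.0570 = 2.439
risk difference = 0.1390 − 0.0570 = 0.082

RR = 2.439; RD = 0.082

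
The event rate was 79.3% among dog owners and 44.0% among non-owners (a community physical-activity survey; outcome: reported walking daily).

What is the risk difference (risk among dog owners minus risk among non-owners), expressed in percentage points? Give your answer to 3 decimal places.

35.300

risk difference = 0.7930 − 0.4400 = 0.3530 → 35.300 percentage points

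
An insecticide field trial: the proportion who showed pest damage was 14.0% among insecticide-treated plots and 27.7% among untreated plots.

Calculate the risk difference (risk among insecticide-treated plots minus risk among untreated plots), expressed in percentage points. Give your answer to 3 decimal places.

-13.700

risk difference = 0.1400 − 0.2770 = -0.1370 → -13.700 percentage points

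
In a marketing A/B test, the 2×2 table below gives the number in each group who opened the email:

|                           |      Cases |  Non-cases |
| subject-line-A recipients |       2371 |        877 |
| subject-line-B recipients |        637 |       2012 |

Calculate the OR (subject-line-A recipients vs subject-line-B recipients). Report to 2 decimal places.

OR = (2371 × 2012) / (877 × 637) = 4770452/558649 ≈ 8.54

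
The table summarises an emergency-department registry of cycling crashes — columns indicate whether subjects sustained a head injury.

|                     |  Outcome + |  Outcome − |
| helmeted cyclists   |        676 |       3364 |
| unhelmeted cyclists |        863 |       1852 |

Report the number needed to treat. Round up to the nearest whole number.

risk, helmeted cyclists = 676/4040 = 0.167327
risk, unhelmeted cyclists = 863/2715 = 0.317864
absolute risk difference = 0.150537
1 / 0.150537 = 6.643 → round up → 7

7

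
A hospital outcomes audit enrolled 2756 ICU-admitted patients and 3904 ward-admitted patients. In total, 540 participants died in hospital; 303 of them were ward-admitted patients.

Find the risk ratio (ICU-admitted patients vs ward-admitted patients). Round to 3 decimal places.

1.108

ICU-admitted patients with the outcome: 540 − 303 = 237
ICU-admitted patients without the outcome: 2756 − 237 = 2519
ward-admitted patients without the outcome: 3904 − 303 = 3601
risk, ICU-admitted patients = 237/2756 = 0.0860
risk, ward-admitted patients = 303/3904 = 0.0776
RR = 0.0860 / 0.0776 = 1.108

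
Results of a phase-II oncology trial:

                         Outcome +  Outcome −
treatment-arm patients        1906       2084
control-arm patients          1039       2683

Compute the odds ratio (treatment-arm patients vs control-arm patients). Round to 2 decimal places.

OR = 2.36

odds, treatment-arm patients = 1906/2084 = 0.9146
odds, control-arm patients = 1039/2683 = 0.3873
OR = 0.9146 / 0.3873 = 2.36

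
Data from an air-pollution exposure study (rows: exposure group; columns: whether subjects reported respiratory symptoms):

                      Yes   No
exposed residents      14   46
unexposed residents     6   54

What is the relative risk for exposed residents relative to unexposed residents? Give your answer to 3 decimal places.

RR = 2.333

risk, exposed residents = 14/60 = 0.2333
risk, unexposed residents = 6/60 = 0.1000
RR = 0.2333 / 0.1000 = 2.333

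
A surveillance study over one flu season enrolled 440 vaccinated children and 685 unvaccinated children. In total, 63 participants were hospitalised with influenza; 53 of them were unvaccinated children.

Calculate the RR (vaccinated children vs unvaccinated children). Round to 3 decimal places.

RR: 0.294

vaccinated children with the outcome: 63 − 53 = 10
vaccinated children without the outcome: 440 − 10 = 430
unvaccinated children without the outcome: 685 − 53 = 632
risk, vaccinated children = 10/440 = 0.02273
risk, unvaccinated children = 53/685 = 0.07737
RR = 0.02273 / 0.07737 = 0.294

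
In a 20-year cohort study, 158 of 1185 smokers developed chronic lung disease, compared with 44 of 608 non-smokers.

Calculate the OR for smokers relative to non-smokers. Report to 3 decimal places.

odds, smokers = 158/1027 = 0.1538
odds, non-smokers = 44/564 = 0.0780
OR = 0.1538 / 0.0780 = 1.972

1.972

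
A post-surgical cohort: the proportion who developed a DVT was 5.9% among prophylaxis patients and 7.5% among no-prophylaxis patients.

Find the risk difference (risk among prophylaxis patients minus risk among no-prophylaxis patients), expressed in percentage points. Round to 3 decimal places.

risk difference = 0.0590 − 0.0750 = -0.0160 → -1.600 percentage points

RD = -1.600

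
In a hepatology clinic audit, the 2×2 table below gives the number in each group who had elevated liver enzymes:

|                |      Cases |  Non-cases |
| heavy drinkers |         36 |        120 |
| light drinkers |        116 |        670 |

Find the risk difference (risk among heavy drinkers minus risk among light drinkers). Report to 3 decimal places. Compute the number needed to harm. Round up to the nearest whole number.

RD = 0.083; NNH = 13

risk, heavy drinkers = 36/156 = 0.2308
risk, light drinkers = 116/786 = 0.1476
risk difference = 0.2308 − 0.1476 = 0.083
absolute risk difference = 0.083187
1 / 0.083187 = 12.021 → round up → 13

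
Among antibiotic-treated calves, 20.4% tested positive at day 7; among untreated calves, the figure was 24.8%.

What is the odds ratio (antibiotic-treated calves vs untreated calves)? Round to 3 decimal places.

odds, antibiotic-treated calves = 0.2040/0.7960 = 0.2563
odds, untreated calves = 0.2480/0.7520 = 0.3298
OR = 0.2563 / 0.3298 = 0.777

0.777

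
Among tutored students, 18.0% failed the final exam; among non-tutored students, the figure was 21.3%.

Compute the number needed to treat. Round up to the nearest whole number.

NNT: 31

absolute risk difference = 0.033000
1 / 0.033000 = 30.303 → round up → 31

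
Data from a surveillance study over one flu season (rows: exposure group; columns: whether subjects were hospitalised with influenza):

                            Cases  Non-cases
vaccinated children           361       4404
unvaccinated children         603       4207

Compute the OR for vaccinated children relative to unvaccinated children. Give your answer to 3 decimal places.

OR = (361 × 4207) / (4404 × 603) = 1518727/2655612 ≈ 0.572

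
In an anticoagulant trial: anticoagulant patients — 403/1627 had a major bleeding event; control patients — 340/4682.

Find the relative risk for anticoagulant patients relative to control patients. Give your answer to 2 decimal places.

risk, anticoagulant patients = 403/1627 = 0.2477
risk, control patients = 340/4682 = 0.0726
RR = 0.2477 / 0.0726 = 3.41

RR ≈ 3.41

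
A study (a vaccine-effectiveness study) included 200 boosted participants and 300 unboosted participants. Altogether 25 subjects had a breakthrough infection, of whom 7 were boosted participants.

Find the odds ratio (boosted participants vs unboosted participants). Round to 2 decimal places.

boosted participants without the outcome: 200 − 7 = 193
unboosted participants with the outcome: 25 − 7 = 18
unboosted participants without the outcome: 300 − 18 = 282
odds, boosted participants = 7/193 = 0.03627
odds, unboosted participants = 18/282 = 0.06383
OR = 0.03627 / 0.06383 = 0.57

OR = 0.57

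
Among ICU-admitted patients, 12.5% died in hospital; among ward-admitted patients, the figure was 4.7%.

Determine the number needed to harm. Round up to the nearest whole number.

NNH = 13

absolute risk difference = 0.078000
1 / 0.078000 = 12.821 → round up → 13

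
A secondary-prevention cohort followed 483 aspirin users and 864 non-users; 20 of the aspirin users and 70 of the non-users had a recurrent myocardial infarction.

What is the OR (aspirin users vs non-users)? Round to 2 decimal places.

OR ≈ 0.49

odds, aspirin users = 20/463 = 0.04320
odds, non-users = 70/794 = 0.08816
OR = 0.04320 / 0.08816 = 0.49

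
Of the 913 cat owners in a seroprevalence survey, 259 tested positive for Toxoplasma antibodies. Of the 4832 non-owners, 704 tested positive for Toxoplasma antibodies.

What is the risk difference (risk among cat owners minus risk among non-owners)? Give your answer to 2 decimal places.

0.14

risk, cat owners = 259/913 = 0.2837
risk, non-owners = 704/4832 = 0.1457
risk difference = 0.2837 − 0.1457 = 0.14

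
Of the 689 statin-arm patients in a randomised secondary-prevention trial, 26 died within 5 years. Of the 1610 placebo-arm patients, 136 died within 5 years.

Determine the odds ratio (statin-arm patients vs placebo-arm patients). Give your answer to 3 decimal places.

OR = 0.425

odds, statin-arm patients = 26/663 = 0.03922
odds, placebo-arm patients = 136/1474 = 0.09227
OR = 0.03922 / 0.09227 = 0.425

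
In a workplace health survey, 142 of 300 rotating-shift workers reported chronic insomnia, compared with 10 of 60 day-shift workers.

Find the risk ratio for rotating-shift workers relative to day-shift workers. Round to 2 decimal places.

risk, rotating-shift workers = 142/300 = 0.4733
risk, day-shift workers = 10/60 = 0.1667
RR = 0.4733 / 0.1667 = 2.84

RR ≈ 2.84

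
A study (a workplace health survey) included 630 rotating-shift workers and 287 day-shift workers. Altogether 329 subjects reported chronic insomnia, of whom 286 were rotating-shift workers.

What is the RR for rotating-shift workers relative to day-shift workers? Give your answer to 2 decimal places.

RR = 3.03

rotating-shift workers without the outcome: 630 − 286 = 344
day-shift workers with the outcome: 329 − 286 = 43
day-shift workers without the outcome: 287 − 43 = 244
risk, rotating-shift workers = 286/630 = 0.4540
risk, day-shift workers = 43/287 = 0.1498
RR = 0.4540 / 0.1498 = 3.03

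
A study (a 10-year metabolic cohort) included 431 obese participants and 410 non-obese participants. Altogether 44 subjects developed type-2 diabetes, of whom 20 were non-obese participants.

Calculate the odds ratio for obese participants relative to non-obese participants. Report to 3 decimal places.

1.150

obese participants with the outcome: 44 − 20 = 24
obese participants without the outcome: 431 − 24 = 407
non-obese participants without the outcome: 410 − 20 = 390
OR = (24 × 390) / (407 × 20) = 9360/8140 ≈ 1.150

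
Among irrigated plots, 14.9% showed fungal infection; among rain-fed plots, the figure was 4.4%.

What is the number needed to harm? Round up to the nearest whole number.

NNH: 10

absolute risk difference = 0.105000
1 / 0.105000 = 9.524 → round up → 10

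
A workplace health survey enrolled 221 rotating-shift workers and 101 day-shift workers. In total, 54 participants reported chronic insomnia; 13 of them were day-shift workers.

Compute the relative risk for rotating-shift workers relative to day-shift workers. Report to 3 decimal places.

1.441

rotating-shift workers with the outcome: 54 − 13 = 41
rotating-shift workers without the outcome: 221 − 41 = 180
day-shift workers without the outcome: 101 − 13 = 88
risk, rotating-shift workers = 41/221 = 0.1855
risk, day-shift workers = 13/101 = 0.1287
RR = 0.1855 / 0.1287 = 1.441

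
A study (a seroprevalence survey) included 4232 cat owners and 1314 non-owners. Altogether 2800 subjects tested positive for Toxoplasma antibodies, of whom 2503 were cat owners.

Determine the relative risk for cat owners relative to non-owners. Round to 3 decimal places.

cat owners without the outcome: 4232 − 2503 = 1729
non-owners with the outcome: 2800 − 2503 = 297
non-owners without the outcome: 1314 − 297 = 1017
risk, cat owners = 2503/4232 = 0.5914
risk, non-owners = 297/1314 = 0.2260
RR = 0.5914 / 0.2260 = 2.617

2.617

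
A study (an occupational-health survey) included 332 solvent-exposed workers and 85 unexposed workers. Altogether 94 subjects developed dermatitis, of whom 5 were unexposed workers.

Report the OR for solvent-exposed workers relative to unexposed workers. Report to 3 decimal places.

OR: 5.860

solvent-exposed workers with the outcome: 94 − 5 = 89
solvent-exposed workers without the outcome: 332 − 89 = 243
unexposed workers without the outcome: 85 − 5 = 80
OR = (89 × 80) / (243 × 5) = 7120/1215 ≈ 5.860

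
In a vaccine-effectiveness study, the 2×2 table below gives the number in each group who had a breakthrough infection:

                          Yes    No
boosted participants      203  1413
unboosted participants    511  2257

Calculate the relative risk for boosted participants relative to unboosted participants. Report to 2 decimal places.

risk, boosted participants = 203/1616 = 0.1256
risk, unboosted participants = 511/2768 = 0.1846
RR = 0.1256 / 0.1846 = 0.68

RR: 0.68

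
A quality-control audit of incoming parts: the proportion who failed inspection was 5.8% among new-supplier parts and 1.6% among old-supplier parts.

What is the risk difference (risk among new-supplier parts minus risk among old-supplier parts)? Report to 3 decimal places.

risk difference = 0.05800 − 0.01600 = 0.042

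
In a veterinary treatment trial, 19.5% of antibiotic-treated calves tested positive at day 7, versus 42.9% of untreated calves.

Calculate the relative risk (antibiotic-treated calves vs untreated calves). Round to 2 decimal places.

RR = 0.1950 / 0.4290 = 0.45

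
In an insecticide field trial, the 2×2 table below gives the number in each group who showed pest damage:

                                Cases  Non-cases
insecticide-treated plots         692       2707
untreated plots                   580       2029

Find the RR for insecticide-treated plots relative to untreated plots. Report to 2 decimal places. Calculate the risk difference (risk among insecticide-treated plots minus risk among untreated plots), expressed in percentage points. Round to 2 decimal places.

risk, insecticide-treated plots = 692/3399 = 0.2036
risk, untreated plots = 580/2609 = 0.2223
RR = 0.2036 / 0.2223 = 0.92
risk difference = 0.2036 − 0.2223 = -0.0187 → -1.87 percentage points

RR = 0.92; RD = -1.87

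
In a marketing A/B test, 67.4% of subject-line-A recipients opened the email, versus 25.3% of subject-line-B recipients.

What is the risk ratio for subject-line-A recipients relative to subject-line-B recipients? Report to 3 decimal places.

RR = 0.6740 / 0.2530 = 2.664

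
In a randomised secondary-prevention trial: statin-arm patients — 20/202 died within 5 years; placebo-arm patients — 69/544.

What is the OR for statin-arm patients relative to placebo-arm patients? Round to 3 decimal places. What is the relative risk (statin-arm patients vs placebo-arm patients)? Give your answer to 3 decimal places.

odds, statin-arm patients = 20/182 = 0.1099
odds, placebo-arm patients = 69/475 = 0.1453
OR = 0.1099 / 0.1453 = 0.756
risk, statin-arm patients = 20/202 = 0.0990
risk, placebo-arm patients = 69/544 = 0.1268
RR = 0.0990 / 0.1268 = 0.781

OR = 0.756; RR = 0.781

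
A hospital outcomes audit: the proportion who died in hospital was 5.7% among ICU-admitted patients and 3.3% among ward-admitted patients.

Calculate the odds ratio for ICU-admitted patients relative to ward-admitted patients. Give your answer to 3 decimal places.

odds, ICU-admitted patients = 0.05700/0.94300 = 0.06045
odds, ward-admitted patients = 0.03300/0.96700 = 0.03413
OR = 0.06045 / 0.03413 = 1.771

OR = 1.771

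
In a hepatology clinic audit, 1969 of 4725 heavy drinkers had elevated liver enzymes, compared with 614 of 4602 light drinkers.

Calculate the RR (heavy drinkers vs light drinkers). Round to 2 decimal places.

RR ≈ 3.12

risk, heavy drinkers = 1969/4725 = 0.4167
risk, light drinkers = 614/4602 = 0.1334
RR = 0.4167 / 0.1334 = 3.12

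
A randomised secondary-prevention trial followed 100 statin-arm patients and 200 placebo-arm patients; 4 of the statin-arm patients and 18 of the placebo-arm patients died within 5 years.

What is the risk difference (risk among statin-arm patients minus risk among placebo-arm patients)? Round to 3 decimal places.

risk, statin-arm patients = 4/100 = 0.04000
risk, placebo-arm patients = 18/200 = 0.09000
risk difference = 0.04000 − 0.09000 = -0.050

RD = -0.050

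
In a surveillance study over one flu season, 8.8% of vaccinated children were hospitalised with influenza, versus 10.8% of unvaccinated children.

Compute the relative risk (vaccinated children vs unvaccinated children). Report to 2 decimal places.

RR = 0.0880 / 0.1080 = 0.81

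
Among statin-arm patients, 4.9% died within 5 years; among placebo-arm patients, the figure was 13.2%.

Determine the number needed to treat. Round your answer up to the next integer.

NNT = 13

absolute risk difference = 0.083000
1 / 0.083000 = 12.048 → round up → 13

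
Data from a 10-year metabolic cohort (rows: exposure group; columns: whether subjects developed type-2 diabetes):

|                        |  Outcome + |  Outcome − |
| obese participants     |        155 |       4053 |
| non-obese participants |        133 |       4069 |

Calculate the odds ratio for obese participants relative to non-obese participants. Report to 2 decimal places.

OR = 1.17

odds, obese participants = 155/4053 = 0.03824
odds, non-obese participants = 133/4069 = 0.03269
OR = 0.03824 / 0.03269 = 1.17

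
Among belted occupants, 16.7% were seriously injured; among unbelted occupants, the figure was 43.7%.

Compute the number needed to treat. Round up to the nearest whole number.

NNT: 4

absolute risk difference = 0.270000
1 / 0.270000 = 3.704 → round up → 4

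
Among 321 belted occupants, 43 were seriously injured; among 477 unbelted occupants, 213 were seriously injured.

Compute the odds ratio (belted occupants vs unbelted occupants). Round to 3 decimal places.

odds, belted occupants = 43/278 = 0.1547
odds, unbelted occupants = 213/264 = 0.8068
OR = 0.1547 / 0.8068 = 0.192

OR ≈ 0.192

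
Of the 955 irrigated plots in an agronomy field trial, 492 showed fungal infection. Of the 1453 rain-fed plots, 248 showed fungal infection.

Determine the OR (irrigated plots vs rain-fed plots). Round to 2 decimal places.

odds, irrigated plots = 492/463 = 1.0626
odds, rain-fed plots = 248/1205 = 0.2058
OR = 1.0626 / 0.2058 = 5.16

5.16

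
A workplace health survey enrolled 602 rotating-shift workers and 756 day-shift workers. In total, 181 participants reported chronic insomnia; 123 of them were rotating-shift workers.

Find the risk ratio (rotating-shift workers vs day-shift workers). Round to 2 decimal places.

2.66

rotating-shift workers without the outcome: 602 − 123 = 479
day-shift workers with the outcome: 181 − 123 = 58
day-shift workers without the outcome: 756 − 58 = 698
risk, rotating-shift workers = 123/602 = 0.2043
risk, day-shift workers = 58/756 = 0.0767
RR = 0.2043 / 0.0767 = 2.66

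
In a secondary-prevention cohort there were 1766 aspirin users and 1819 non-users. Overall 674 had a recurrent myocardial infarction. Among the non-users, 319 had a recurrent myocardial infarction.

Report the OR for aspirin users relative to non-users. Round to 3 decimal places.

aspirin users with the outcome: 674 − 319 = 355
aspirin users without the outcome: 1766 − 355 = 1411
non-users without the outcome: 1819 − 319 = 1500
OR = (355 × 1500) / (1411 × 319) = 532500/450109 ≈ 1.183

OR = 1.183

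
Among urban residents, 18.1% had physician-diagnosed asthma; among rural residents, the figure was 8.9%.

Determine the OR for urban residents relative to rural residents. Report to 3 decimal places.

OR = 2.262

odds, urban residents = 0.1810/0.8190 = 0.2210
odds, rural residents = 0.0890/0.9110 = 0.0977
OR = 0.2210 / 0.0977 = 2.262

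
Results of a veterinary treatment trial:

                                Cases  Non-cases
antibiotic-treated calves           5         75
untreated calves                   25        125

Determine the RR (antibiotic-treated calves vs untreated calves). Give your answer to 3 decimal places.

RR ≈ 0.375

risk, antibiotic-treated calves = 5/80 = 0.0625
risk, untreated calves = 25/150 = 0.1667
RR = 0.0625 / 0.1667 = 0.375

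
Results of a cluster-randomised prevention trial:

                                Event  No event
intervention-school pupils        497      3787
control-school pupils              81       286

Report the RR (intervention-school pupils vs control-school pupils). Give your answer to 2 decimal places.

RR = 0.53

risk, intervention-school pupils = 497/4284 = 0.1160
risk, control-school pupils = 81/367 = 0.2207
RR = 0.1160 / 0.2207 = 0.53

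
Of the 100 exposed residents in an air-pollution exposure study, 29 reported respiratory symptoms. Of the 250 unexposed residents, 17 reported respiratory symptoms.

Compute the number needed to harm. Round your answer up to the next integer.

risk, exposed residents = 29/100 = 0.290000
risk, unexposed residents = 17/250 = 0.068000
absolute risk difference = 0.222000
1 / 0.222000 = 4.505 → round up → 5

5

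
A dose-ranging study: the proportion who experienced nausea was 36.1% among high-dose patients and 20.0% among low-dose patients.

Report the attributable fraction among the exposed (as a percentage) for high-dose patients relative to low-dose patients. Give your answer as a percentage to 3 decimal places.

AR% = (0.3610 − 0.2000) / 0.3610 = 0.4460 → 44.598%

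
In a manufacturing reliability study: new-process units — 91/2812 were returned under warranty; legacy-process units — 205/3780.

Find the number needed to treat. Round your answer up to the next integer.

46

risk, new-process units = 91/2812 = 0.032361
risk, legacy-process units = 205/3780 = 0.054233
absolute risk difference = 0.021871
1 / 0.021871 = 45.723 → round up → 46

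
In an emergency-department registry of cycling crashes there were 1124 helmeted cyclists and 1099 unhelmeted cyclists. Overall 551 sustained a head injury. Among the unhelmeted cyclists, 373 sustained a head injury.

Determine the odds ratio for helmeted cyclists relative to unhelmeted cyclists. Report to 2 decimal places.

helmeted cyclists with the outcome: 551 − 373 = 178
helmeted cyclists without the outcome: 1124 − 178 = 946
unhelmeted cyclists without the outcome: 1099 − 373 = 726
odds, helmeted cyclists = 178/946 = 0.1882
odds, unhelmeted cyclists = 373/726 = 0.5138
OR = 0.1882 / 0.5138 = 0.37

OR = 0.37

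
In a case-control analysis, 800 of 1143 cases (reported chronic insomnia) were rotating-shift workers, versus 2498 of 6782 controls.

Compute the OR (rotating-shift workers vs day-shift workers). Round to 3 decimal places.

OR = (800 × 4284) / (2498 × 343) = 3427200/856814 ≈ 4.000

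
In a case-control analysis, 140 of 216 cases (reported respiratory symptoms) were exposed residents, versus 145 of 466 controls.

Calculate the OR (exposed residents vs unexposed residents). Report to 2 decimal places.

odds, exposed residents = 140/145 = 0.9655
odds, unexposed residents = 76/321 = 0.2368
OR = 0.9655 / 0.2368 = 4.08

4.08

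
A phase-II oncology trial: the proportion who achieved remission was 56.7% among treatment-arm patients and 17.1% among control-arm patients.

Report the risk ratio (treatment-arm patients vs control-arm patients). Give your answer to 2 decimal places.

RR = 0.5670 / 0.1710 = 3.32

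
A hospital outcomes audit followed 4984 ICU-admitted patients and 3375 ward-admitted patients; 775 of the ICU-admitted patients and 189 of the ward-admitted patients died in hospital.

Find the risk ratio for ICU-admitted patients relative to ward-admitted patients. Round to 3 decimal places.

risk, ICU-admitted patients = 775/4984 = 0.1555
risk, ward-admitted patients = 189/3375 = 0.0560
RR = 0.1555 / 0.0560 = 2.777

2.777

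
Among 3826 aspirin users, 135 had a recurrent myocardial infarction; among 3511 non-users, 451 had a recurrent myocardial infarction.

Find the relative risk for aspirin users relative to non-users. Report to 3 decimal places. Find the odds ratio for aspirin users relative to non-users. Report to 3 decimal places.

RR = 0.275; OR = 0.248

risk, aspirin users = 135/3826 = 0.03528
risk, non-users = 451/3511 = 0.12845
RR = 0.03528 / 0.12845 = 0.275
OR = (135 × 3060) / (3691 × 451) = 413100/1664641 ≈ 0.248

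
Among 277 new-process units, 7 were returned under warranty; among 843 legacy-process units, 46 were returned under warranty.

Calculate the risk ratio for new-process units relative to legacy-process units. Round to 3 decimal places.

0.463

risk, new-process units = 7/277 = 0.02527
risk, legacy-process units = 46/843 = 0.05457
RR = 0.02527 / 0.05457 = 0.463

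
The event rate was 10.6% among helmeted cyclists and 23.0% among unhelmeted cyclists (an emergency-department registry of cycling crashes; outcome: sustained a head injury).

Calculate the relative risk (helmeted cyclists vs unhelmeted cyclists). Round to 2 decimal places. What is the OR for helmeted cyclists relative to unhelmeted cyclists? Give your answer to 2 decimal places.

RR = 0.46; OR = 0.40

RR = 0.1060 / 0.2300 = 0.46
odds, helmeted cyclists = 0.1060/0.8940 = 0.1186
odds, unhelmeted cyclists = 0.2300/0.7700 = 0.2987
OR = 0.1186 / 0.2987 = 0.40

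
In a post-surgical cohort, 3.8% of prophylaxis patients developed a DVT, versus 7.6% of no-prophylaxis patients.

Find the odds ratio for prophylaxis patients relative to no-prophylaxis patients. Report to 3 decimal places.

OR ≈ 0.480

odds, prophylaxis patients = 0.03800/0.96200 = 0.03950
odds, no-prophylaxis patients = 0.07600/0.92400 = 0.08225
OR = 0.03950 / 0.08225 = 0.480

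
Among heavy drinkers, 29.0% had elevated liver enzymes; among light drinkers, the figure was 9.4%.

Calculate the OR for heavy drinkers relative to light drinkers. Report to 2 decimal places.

3.94

odds, heavy drinkers = 0.2900/0.7100 = 0.4085
odds, light drinkers = 0.0940/0.9060 = 0.1038
OR = 0.4085 / 0.1038 = 3.94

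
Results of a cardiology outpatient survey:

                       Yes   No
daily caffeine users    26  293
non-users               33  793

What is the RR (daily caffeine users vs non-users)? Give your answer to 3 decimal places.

risk, daily caffeine users = 26/319 = 0.08150
risk, non-users = 33/826 = 0.03995
RR = 0.08150 / 0.03995 = 2.040

2.040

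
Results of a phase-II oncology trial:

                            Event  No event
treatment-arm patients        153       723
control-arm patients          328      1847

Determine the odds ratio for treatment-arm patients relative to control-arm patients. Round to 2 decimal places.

OR = (153 × 1847) / (723 × 328) = 282591/237144 ≈ 1.19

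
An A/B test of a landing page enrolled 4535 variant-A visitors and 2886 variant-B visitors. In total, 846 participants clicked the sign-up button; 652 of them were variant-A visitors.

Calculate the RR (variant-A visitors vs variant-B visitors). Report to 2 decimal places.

2.14

variant-A visitors without the outcome: 4535 − 652 = 3883
variant-B visitors with the outcome: 846 − 652 = 194
variant-B visitors without the outcome: 2886 − 194 = 2692
risk, variant-A visitors = 652/4535 = 0.1438
risk, variant-B visitors = 194/2886 = 0.0672
RR = 0.1438 / 0.0672 = 2.14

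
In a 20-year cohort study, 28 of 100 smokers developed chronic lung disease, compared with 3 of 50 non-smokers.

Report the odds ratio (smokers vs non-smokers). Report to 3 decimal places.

OR = (28 × 47) / (72 × 3) = 1316/216 ≈ 6.093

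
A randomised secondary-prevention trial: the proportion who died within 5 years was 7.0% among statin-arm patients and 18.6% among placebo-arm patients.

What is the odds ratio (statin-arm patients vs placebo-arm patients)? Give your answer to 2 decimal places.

OR: 0.33

odds, statin-arm patients = 0.0700/0.9300 = 0.0753
odds, placebo-arm patients = 0.1860/0.8140 = 0.2285
OR = 0.0753 / 0.2285 = 0.33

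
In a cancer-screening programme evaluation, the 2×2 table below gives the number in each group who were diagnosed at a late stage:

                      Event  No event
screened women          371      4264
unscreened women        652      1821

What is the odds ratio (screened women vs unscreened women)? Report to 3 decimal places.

0.243

odds, screened women = 371/4264 = 0.0870
odds, unscreened women = 652/1821 = 0.3580
OR = 0.0870 / 0.3580 = 0.243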